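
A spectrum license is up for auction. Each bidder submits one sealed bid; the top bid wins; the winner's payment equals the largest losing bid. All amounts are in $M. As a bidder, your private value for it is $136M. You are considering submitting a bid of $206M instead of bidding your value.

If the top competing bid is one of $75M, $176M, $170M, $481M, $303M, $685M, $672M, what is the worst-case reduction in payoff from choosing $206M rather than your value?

$40M

$75M: same outcome either way → loss $0M.
$176M: truthful gives $0M, deviation gives −$40M → loss $40M.
$170M: truthful gives $0M, deviation gives −$34M → loss $34M.
$481M: same outcome either way → loss $0M.
$303M: same outcome either way → loss $0M.
$685M: same outcome either way → loss $0M.
$672M: same outcome either way → loss $0M.
Maximum loss: $40M.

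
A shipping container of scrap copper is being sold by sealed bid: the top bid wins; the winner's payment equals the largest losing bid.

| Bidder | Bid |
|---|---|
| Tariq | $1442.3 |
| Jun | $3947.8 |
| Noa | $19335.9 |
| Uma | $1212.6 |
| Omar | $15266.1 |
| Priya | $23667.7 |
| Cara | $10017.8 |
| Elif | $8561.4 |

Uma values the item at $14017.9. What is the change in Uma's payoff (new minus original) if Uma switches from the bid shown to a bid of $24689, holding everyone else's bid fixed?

The highest bid among the other bidders is $23667.7; Uma's bid doesn't change that.
Original bid $1212.6: Uma is not highest (top rival bid is $23667.7); payoff $0.
Alternative bid $24689: Uma is highest, pays the top rival bid $23667.7; payoff $14017.9 − $23667.7 = −$9649.8.
Change in payoff = −$9649.8 − ($0) = −$9649.8.

−$9649.8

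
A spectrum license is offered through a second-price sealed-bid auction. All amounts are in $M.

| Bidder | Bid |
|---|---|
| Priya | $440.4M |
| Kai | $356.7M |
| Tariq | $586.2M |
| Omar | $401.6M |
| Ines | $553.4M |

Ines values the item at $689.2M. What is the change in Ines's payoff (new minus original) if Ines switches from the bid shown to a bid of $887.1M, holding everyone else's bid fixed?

The highest bid among the other bidders is $586.2M; Ines's bid doesn't change that.
Original bid $553.4M: Ines is not highest (top rival bid is $586.2M); payoff $0M.
Alternative bid $887.1M: Ines is highest, pays the top rival bid $586.2M; payoff $689.2M − $586.2M = $103M.
Change in payoff = $103M − ($0M) = $103M.

$103M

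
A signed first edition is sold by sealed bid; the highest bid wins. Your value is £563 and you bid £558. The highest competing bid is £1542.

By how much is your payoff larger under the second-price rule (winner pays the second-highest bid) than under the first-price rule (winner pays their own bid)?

Your bid £558 is below £1542, so you lose under either rule.
Payoff is £0 in both cases; difference = £0.

£0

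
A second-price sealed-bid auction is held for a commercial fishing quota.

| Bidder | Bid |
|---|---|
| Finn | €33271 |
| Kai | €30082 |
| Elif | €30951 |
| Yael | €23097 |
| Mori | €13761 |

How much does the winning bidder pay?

Highest bid: Finn at €33271, so Finn wins.
Second-highest bid: Elif at €30951 — that is the price the winner pays.

€30951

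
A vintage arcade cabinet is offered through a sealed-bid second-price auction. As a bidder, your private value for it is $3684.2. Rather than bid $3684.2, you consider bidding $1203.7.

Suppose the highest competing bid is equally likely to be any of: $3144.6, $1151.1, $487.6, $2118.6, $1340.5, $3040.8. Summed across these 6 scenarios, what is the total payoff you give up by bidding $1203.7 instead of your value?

$5092.3

The deviation costs you only when the competing bid falls strictly between $1203.7 and $3684.2; elsewhere both bids give the same outcome.
$3144.6: truthful payoff $539.6, deviation payoff $0 → loss $539.6.
$1151.1: outcomes coincide → loss $0.
$487.6: outcomes coincide → loss $0.
$2118.6: truthful payoff $1565.6, deviation payoff $0 → loss $1565.6.
$1340.5: truthful payoff $2343.7, deviation payoff $0 → loss $2343.7.
$3040.8: truthful payoff $643.4, deviation payoff $0 → loss $643.4.
Total loss = $539.6 + $1565.6 + $2343.7 + $643.4 = $5092.3.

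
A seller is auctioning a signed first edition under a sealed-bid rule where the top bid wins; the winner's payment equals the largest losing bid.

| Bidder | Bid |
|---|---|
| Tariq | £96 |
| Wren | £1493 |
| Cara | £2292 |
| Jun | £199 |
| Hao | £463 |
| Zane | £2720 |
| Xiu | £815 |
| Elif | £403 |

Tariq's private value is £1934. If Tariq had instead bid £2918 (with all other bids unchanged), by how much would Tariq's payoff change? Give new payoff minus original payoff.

−£786

The highest bid among the other bidders is £2720; Tariq's bid doesn't change that.
Original bid £96: Tariq is not highest (top rival bid is £2720); payoff £0.
Alternative bid £2918: Tariq is highest, pays the top rival bid £2720; payoff £1934 − £2720 = −£786.
Change in payoff = −£786 − (£0) = −£786.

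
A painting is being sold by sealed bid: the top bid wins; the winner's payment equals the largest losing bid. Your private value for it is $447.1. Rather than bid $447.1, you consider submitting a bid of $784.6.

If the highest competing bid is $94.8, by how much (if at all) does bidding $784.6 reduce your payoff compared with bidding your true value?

$0

Bidding your value $447.1: you win (since $447.1 > $94.8) and pay $94.8. Payoff $352.3.
Bidding $784.6: you win and pay $94.8. Payoff $447.1 − $94.8 = $352.3.
Difference = $352.3 − $352.3 = $0; both bids lead to the same outcome because the competing bid is below both your value and your alternative bid.
Truthful bidding weakly dominates here: raising your bid can only win items priced above your value, and lowering it can only forfeit items priced below.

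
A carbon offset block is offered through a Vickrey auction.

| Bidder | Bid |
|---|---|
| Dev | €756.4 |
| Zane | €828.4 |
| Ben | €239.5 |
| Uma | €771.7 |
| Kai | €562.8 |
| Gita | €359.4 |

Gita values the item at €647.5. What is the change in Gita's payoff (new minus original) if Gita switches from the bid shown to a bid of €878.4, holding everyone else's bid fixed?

−€180.9

The highest bid among the other bidders is €828.4; Gita's bid doesn't change that.
Original bid €359.4: Gita is not highest (top rival bid is €828.4); payoff €0.
Alternative bid €878.4: Gita is highest, pays the top rival bid €828.4; payoff €647.5 − €828.4 = −€180.9.
Change in payoff = −€180.9 − (€0) = −€180.9.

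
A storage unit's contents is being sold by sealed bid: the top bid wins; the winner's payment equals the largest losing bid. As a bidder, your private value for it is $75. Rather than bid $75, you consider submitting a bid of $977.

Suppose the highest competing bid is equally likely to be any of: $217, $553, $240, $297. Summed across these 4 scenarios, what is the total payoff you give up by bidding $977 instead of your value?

The deviation costs you only when the competing bid falls strictly between $75 and $977; elsewhere both bids give the same outcome.
$217: truthful payoff $0, deviation payoff −$142 → loss $142.
$553: truthful payoff $0, deviation payoff −$478 → loss $478.
$240: truthful payoff $0, deviation payoff −$165 → loss $165.
$297: truthful payoff $0, deviation payoff −$222 → loss $222.
Total loss = $142 + $478 + $165 + $222 = $1007.

$1007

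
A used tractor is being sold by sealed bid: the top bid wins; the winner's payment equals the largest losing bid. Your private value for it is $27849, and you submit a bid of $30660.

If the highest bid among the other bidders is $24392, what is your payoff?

Your bid $30660 exceeds the highest competing bid $24392, so you win.
In a second-price auction the winner pays the second-highest bid, $24392.
Payoff = value − price = $27849 − $24392 = $3457.

$3457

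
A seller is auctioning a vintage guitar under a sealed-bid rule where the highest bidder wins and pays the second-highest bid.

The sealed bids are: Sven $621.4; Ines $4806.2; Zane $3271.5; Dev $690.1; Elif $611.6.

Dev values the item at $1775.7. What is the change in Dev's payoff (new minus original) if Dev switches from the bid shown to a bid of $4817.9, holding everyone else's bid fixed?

The highest bid among the other bidders is $4806.2; Dev's bid doesn't change that.
Original bid $690.1: Dev is not highest (top rival bid is $4806.2); payoff $0.
Alternative bid $4817.9: Dev is highest, pays the top rival bid $4806.2; payoff $1775.7 − $4806.2 = −$3030.5.
Change in payoff = −$3030.5 − ($0) = −$3030.5.

−$3030.5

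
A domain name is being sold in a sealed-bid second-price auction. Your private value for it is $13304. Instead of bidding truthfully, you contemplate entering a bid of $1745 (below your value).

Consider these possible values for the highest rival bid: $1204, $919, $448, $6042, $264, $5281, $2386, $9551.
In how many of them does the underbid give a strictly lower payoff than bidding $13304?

The deviation hurts exactly when the highest competing bid lies strictly between $1745 and $13304 — underbidding then forfeits a profitable win.
$1204: below both → same outcome either way.
$919: below both → same outcome either way.
$448: below both → same outcome either way.
$6042: inside the interval → strictly worse (loss $7262).
$264: below both → same outcome either way.
$5281: inside the interval → strictly worse (loss $8023).
$2386: inside the interval → strictly worse (loss $10918).
$9551: inside the interval → strictly worse (loss $3753).
Count: 4.

4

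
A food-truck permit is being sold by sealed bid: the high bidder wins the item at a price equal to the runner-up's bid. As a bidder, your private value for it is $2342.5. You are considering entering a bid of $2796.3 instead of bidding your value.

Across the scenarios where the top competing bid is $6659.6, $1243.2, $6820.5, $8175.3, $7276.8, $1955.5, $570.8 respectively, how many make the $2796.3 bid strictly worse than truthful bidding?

0

The deviation hurts exactly when the highest competing bid lies strictly between $2342.5 and $2796.3 — overbidding then wins at a price above your value.
$6659.6: above both → same outcome either way.
$1243.2: below both → same outcome either way.
$6820.5: above both → same outcome either way.
$8175.3: above both → same outcome either way.
$7276.8: above both → same outcome either way.
$1955.5: below both → same outcome either way.
$570.8: below both → same outcome either way.
Count: 0.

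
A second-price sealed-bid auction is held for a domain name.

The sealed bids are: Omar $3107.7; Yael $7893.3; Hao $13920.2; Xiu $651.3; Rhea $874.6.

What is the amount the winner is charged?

$7893.3

Highest bid: Hao at $13920.2, so Hao wins.
Second-highest bid: Yael at $7893.3 — that is the price the winner pays.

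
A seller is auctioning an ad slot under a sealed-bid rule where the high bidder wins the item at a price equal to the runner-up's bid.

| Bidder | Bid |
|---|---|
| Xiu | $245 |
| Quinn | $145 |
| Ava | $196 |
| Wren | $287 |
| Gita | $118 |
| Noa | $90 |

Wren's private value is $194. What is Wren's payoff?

−$51

Highest bid: Wren at $287, so Wren wins.
Second-highest bid: Xiu at $245 — that is the price the winner pays.
Wren's payoff = value − price = $194 − $245 = −$51.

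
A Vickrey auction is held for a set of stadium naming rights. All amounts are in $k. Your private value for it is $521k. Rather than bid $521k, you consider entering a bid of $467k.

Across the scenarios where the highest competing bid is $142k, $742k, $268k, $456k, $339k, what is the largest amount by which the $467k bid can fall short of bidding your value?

$142k: same outcome either way → loss $0k.
$742k: same outcome either way → loss $0k.
$268k: same outcome either way → loss $0k.
$456k: same outcome either way → loss $0k.
$339k: same outcome either way → loss $0k.
Maximum loss: $0k.

$0k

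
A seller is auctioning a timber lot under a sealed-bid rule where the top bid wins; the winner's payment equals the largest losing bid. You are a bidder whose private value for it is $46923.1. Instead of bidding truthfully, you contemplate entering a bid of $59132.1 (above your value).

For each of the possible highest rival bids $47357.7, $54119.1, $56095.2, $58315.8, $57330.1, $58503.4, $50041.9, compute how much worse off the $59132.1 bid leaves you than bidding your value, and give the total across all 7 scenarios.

The deviation costs you only when the competing bid falls strictly between $46923.1 and $59132.1; elsewhere both bids give the same outcome.
$47357.7: truthful payoff $0, deviation payoff −$434.6 → loss $434.6.
$54119.1: truthful payoff $0, deviation payoff −$7196 → loss $7196.
$56095.2: truthful payoff $0, deviation payoff −$9172.1 → loss $9172.1.
$58315.8: truthful payoff $0, deviation payoff −$11392.7 → loss $11392.7.
$57330.1: truthful payoff $0, deviation payoff −$10407 → loss $10407.
$58503.4: truthful payoff $0, deviation payoff −$11580.3 → loss $11580.3.
$50041.9: truthful payoff $0, deviation payoff −$3118.8 → loss $3118.8.
Total loss = $434.6 + $7196 + $9172.1 + $11392.7 + $10407 + $11580.3 + $3118.8 = $53301.5.
Truthful bidding weakly dominates here: raising your bid can only win items priced above your value, and lowering it can only forfeit items priced below.

$53301.5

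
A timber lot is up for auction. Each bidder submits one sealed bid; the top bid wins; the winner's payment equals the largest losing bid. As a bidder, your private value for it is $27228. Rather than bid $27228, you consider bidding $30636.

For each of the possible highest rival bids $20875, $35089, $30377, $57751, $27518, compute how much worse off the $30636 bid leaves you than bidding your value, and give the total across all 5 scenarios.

The deviation costs you only when the competing bid falls strictly between $27228 and $30636; elsewhere both bids give the same outcome.
$20875: outcomes coincide → loss $0.
$35089: outcomes coincide → loss $0.
$30377: truthful payoff $0, deviation payoff −$3149 → loss $3149.
$57751: outcomes coincide → loss $0.
$27518: truthful payoff $0, deviation payoff −$290 → loss $290.
Total loss = $3149 + $290 = $3439.
Truthful bidding weakly dominates here: raising your bid can only win items priced above your value, and lowering it can only forfeit items priced below.

$3439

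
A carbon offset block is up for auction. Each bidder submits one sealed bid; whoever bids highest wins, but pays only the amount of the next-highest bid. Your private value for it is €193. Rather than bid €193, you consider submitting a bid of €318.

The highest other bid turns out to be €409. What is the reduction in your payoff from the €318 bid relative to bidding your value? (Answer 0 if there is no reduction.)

€0

Bidding your value €193: you lose (since €193 < €409). Payoff €0.
Bidding €318: you lose. Payoff €0.
Difference = €0 − €0 = €0; both bids lead to the same outcome because the competing bid is above both your value and your alternative bid.
In a second-price auction your bid sets only whether you win, not what you pay, so bidding your true value is weakly dominant.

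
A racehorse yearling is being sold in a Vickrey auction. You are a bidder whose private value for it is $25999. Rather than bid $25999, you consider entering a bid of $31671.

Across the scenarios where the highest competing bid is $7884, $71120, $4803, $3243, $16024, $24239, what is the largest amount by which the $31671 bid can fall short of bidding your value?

$7884: same outcome either way → loss $0.
$71120: same outcome either way → loss $0.
$4803: same outcome either way → loss $0.
$3243: same outcome either way → loss $0.
$16024: same outcome either way → loss $0.
$24239: same outcome either way → loss $0.
Maximum loss: $0.

$0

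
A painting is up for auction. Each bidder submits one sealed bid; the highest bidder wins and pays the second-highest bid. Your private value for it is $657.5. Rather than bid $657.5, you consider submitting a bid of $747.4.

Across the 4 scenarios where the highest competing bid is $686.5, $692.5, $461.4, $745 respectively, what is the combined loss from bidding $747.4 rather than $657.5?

$151.5

The deviation costs you only when the competing bid falls strictly between $657.5 and $747.4; elsewhere both bids give the same outcome.
$686.5: truthful payoff $0, deviation payoff −$29 → loss $29.
$692.5: truthful payoff $0, deviation payoff −$35 → loss $35.
$461.4: outcomes coincide → loss $0.
$745: truthful payoff $0, deviation payoff −$87.5 → loss $87.5.
Total loss = $29 + $35 + $87.5 = $151.5.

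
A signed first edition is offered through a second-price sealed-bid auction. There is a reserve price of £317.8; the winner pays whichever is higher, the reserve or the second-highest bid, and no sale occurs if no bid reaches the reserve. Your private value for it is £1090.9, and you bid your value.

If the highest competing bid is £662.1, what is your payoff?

£428.8

Your bid £1090.9 is the highest and exceeds the reserve.
Price = max(second-highest bid, reserve) = max(£662.1, £317.8) = £662.1.
Payoff = £1090.9 − £662.1 = £428.8.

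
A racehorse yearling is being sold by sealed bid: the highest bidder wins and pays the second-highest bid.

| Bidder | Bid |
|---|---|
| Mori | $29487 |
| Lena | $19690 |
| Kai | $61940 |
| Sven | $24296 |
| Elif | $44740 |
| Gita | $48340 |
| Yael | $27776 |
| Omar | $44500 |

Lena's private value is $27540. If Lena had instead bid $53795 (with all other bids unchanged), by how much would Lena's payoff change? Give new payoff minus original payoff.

The highest bid among the other bidders is $61940; Lena's bid doesn't change that.
Original bid $19690: Lena is not highest (top rival bid is $61940); payoff $0.
Alternative bid $53795: Lena is not highest (top rival bid is $61940); payoff $0.
Change in payoff = $0 − ($0) = $0.

$0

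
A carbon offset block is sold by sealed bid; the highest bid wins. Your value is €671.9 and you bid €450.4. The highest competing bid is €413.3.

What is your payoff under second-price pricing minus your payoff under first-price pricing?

€37.1

You have the highest bid, so you win under either rule.
Second-price: pay €413.3 → payoff €258.6.
First-price: pay your own bid €450.4 → payoff €221.5.
Difference = €258.6 − (€221.5) = €37.1.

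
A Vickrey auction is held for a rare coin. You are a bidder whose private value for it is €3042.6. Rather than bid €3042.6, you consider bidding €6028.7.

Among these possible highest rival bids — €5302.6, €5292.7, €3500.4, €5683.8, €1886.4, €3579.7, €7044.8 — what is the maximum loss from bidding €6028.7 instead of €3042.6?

€2641.2

€5302.6: truthful gives €0, deviation gives −€2260 → loss €2260.
€5292.7: truthful gives €0, deviation gives −€2250.1 → loss €2250.1.
€3500.4: truthful gives €0, deviation gives −€457.8 → loss €457.8.
€5683.8: truthful gives €0, deviation gives −€2641.2 → loss €2641.2.
€1886.4: same outcome either way → loss €0.
€3579.7: truthful gives €0, deviation gives −€537.1 → loss €537.1.
€7044.8: same outcome either way → loss €0.
Maximum loss: €2641.2.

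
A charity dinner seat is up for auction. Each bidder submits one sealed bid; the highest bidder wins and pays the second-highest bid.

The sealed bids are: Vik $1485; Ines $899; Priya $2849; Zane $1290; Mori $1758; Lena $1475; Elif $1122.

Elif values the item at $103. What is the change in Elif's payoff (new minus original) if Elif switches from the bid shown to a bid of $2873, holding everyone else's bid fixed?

The highest bid among the other bidders is $2849; Elif's bid doesn't change that.
Original bid $1122: Elif is not highest (top rival bid is $2849); payoff $0.
Alternative bid $2873: Elif is highest, pays the top rival bid $2849; payoff $103 − $2849 = −$2746.
Change in payoff = −$2746 − ($0) = −$2746.

−$2746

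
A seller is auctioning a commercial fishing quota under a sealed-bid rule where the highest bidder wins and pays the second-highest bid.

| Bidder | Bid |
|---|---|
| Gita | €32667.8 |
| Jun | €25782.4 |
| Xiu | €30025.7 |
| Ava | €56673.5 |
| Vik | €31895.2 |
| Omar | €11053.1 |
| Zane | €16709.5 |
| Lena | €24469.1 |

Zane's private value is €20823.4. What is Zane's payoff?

€0

Highest bid: Ava at €56673.5, so Ava wins.
Second-highest bid: Gita at €32667.8 — that is the price the winner pays.
Zane did not win, so Zane pays nothing and receives nothing: payoff €0.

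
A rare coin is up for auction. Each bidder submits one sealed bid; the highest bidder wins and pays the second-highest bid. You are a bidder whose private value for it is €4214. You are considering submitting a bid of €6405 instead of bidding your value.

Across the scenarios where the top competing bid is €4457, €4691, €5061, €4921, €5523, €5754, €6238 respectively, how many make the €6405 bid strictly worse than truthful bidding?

The deviation hurts exactly when the highest competing bid lies strictly between €4214 and €6405 — overbidding then wins at a price above your value.
€4457: inside the interval → strictly worse (loss €243).
€4691: inside the interval → strictly worse (loss €477).
€5061: inside the interval → strictly worse (loss €847).
€4921: inside the interval → strictly worse (loss €707).
€5523: inside the interval → strictly worse (loss €1309).
€5754: inside the interval → strictly worse (loss €1540).
€6238: inside the interval → strictly worse (loss €2024).
Count: 7.

7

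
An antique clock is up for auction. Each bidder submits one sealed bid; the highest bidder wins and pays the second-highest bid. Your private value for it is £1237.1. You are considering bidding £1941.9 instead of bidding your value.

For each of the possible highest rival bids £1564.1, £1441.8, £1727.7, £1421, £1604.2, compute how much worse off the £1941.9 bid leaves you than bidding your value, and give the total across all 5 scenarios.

£1573.3

The deviation costs you only when the competing bid falls strictly between £1237.1 and £1941.9; elsewhere both bids give the same outcome.
£1564.1: truthful payoff £0, deviation payoff −£327 → loss £327.
£1441.8: truthful payoff £0, deviation payoff −£204.7 → loss £204.7.
£1727.7: truthful payoff £0, deviation payoff −£490.6 → loss £490.6.
£1421: truthful payoff £0, deviation payoff −£183.9 → loss £183.9.
£1604.2: truthful payoff £0, deviation payoff −£367.1 → loss £367.1.
Total loss = £327 + £204.7 + £490.6 + £183.9 + £367.1 = £1573.3.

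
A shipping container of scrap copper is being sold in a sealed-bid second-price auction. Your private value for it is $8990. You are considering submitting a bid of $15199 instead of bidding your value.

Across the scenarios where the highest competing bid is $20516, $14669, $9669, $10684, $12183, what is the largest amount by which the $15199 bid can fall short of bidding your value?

$20516: same outcome either way → loss $0.
$14669: truthful gives $0, deviation gives −$5679 → loss $5679.
$9669: truthful gives $0, deviation gives −$679 → loss $679.
$10684: truthful gives $0, deviation gives −$1694 → loss $1694.
$12183: truthful gives $0, deviation gives −$3193 → loss $3193.
Maximum loss: $5679.

$5679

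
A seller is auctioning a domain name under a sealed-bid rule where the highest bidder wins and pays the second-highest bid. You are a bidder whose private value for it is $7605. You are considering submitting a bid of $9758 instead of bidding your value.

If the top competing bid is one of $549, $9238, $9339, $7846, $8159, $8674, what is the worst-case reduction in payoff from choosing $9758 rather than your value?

$1734

$549: same outcome either way → loss $0.
$9238: truthful gives $0, deviation gives −$1633 → loss $1633.
$9339: truthful gives $0, deviation gives −$1734 → loss $1734.
$7846: truthful gives $0, deviation gives −$241 → loss $241.
$8159: truthful gives $0, deviation gives −$554 → loss $554.
$8674: truthful gives $0, deviation gives −$1069 → loss $1069.
Maximum loss: $1734.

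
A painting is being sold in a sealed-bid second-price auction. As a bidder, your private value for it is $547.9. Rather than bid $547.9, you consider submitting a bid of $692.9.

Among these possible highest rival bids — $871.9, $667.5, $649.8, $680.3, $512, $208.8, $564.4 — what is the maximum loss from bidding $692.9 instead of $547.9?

$871.9: same outcome either way → loss $0.
$667.5: truthful gives $0, deviation gives −$119.6 → loss $119.6.
$649.8: truthful gives $0, deviation gives −$101.9 → loss $101.9.
$680.3: truthful gives $0, deviation gives −$132.4 → loss $132.4.
$512: same outcome either way → loss $0.
$208.8: same outcome either way → loss $0.
$564.4: truthful gives $0, deviation gives −$16.5 → loss $16.5.
Maximum loss: $132.4.

$132.4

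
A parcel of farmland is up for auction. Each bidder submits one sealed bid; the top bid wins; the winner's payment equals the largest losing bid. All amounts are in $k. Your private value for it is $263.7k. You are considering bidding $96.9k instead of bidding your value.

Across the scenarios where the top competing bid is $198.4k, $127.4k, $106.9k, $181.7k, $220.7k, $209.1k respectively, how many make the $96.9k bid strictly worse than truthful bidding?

The deviation hurts exactly when the highest competing bid lies strictly between $96.9k and $263.7k — underbidding then forfeits a profitable win.
$198.4k: inside the interval → strictly worse (loss $65.3k).
$127.4k: inside the interval → strictly worse (loss $136.3k).
$106.9k: inside the interval → strictly worse (loss $156.8k).
$181.7k: inside the interval → strictly worse (loss $82k).
$220.7k: inside the interval → strictly worse (loss $43k).
$209.1k: inside the interval → strictly worse (loss $54.6k).
Count: 6.

6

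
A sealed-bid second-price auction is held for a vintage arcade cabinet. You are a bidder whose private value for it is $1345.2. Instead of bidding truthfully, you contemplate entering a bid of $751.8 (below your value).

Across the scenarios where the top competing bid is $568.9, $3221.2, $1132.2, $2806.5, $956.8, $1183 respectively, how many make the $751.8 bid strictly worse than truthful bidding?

3

The deviation hurts exactly when the highest competing bid lies strictly between $751.8 and $1345.2 — underbidding then forfeits a profitable win.
$568.9: below both → same outcome either way.
$3221.2: above both → same outcome either way.
$1132.2: inside the interval → strictly worse (loss $213).
$2806.5: above both → same outcome either way.
$956.8: inside the interval → strictly worse (loss $388.4).
$1183: inside the interval → strictly worse (loss $162.2).
Count: 3.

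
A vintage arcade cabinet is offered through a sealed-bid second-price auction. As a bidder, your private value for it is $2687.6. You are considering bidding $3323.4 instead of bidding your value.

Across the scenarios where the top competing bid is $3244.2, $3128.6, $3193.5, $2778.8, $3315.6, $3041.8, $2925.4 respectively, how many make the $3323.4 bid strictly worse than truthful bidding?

7

The deviation hurts exactly when the highest competing bid lies strictly between $2687.6 and $3323.4 — overbidding then wins at a price above your value.
$3244.2: inside the interval → strictly worse (loss $556.6).
$3128.6: inside the interval → strictly worse (loss $441).
$3193.5: inside the interval → strictly worse (loss $505.9).
$2778.8: inside the interval → strictly worse (loss $91.2).
$3315.6: inside the interval → strictly worse (loss $628).
$3041.8: inside the interval → strictly worse (loss $354.2).
$2925.4: inside the interval → strictly worse (loss $237.8).
Count: 7.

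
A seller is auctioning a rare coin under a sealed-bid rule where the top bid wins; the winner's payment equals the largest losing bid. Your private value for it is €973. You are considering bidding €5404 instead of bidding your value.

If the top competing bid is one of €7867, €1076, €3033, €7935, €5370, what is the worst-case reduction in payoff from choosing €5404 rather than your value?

€7867: same outcome either way → loss €0.
€1076: truthful gives €0, deviation gives −€103 → loss €103.
€3033: truthful gives €0, deviation gives −€2060 → loss €2060.
€7935: same outcome either way → loss €0.
€5370: truthful gives €0, deviation gives −€4397 → loss €4397.
Maximum loss: €4397.

€4397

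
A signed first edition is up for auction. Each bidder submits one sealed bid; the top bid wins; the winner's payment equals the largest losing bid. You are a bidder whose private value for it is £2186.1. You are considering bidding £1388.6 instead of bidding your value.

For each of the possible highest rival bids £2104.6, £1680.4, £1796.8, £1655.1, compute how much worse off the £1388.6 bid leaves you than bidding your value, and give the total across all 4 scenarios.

The deviation costs you only when the competing bid falls strictly between £1388.6 and £2186.1; elsewhere both bids give the same outcome.
£2104.6: truthful payoff £81.5, deviation payoff £0 → loss £81.5.
£1680.4: truthful payoff £505.7, deviation payoff £0 → loss £505.7.
£1796.8: truthful payoff £389.3, deviation payoff £0 → loss £389.3.
£1655.1: truthful payoff £531, deviation payoff £0 → loss £531.
Total loss = £81.5 + £505.7 + £389.3 + £531 = £1507.5.

£1507.5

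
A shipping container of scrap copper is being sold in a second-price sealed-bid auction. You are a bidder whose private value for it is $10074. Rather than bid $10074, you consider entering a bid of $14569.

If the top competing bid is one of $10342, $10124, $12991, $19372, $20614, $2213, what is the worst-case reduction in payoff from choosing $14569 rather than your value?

$10342: truthful gives $0, deviation gives −$268 → loss $268.
$10124: truthful gives $0, deviation gives −$50 → loss $50.
$12991: truthful gives $0, deviation gives −$2917 → loss $2917.
$19372: same outcome either way → loss $0.
$20614: same outcome either way → loss $0.
$2213: same outcome either way → loss $0.
Maximum loss: $2917.

$2917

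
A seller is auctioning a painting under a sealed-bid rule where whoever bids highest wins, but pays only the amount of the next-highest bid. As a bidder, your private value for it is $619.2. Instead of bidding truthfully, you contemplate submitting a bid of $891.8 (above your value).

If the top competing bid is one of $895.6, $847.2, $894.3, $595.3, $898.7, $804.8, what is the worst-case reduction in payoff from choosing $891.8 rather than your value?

$895.6: same outcome either way → loss $0.
$847.2: truthful gives $0, deviation gives −$228 → loss $228.
$894.3: same outcome either way → loss $0.
$595.3: same outcome either way → loss $0.
$898.7: same outcome either way → loss $0.
$804.8: truthful gives $0, deviation gives −$185.6 → loss $185.6.
Maximum loss: $228.

$228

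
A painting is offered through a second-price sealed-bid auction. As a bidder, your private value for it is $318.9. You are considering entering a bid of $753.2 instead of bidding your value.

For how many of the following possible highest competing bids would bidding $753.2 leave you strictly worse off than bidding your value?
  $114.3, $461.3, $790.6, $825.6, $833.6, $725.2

The deviation hurts exactly when the highest competing bid lies strictly between $318.9 and $753.2 — overbidding then wins at a price above your value.
$114.3: below both → same outcome either way.
$461.3: inside the interval → strictly worse (loss $142.4).
$790.6: above both → same outcome either way.
$825.6: above both → same outcome either way.
$833.6: above both → same outcome either way.
$725.2: inside the interval → strictly worse (loss $406.3).
Count: 2.

2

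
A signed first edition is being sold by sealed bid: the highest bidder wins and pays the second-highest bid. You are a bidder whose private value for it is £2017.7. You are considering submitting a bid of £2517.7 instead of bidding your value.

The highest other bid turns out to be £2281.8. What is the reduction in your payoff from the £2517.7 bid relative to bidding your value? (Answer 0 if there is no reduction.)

£264.1

Bidding your value £2017.7: you lose (since £2017.7 < £2281.8). Payoff £0.
Bidding £2517.7: you win and pay £2281.8. Payoff £2017.7 − £2281.8 = −£264.1.
The competing bid £2281.8 lies between your value and your inflated bid, so overbidding wins an item priced above your value.
Loss from deviating = £0 − (−£264.1) = £264.1.
Truthful bidding weakly dominates here: raising your bid can only win items priced above your value, and lowering it can only forfeit items priced below.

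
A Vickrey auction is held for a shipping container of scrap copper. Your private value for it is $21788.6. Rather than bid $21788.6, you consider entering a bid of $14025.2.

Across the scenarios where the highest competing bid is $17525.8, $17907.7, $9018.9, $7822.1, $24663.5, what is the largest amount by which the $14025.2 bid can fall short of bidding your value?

$4262.8

$17525.8: truthful gives $4262.8, deviation gives $0 → loss $4262.8.
$17907.7: truthful gives $3880.9, deviation gives $0 → loss $3880.9.
$9018.9: same outcome either way → loss $0.
$7822.1: same outcome either way → loss $0.
$24663.5: same outcome either way → loss $0.
Maximum loss: $4262.8.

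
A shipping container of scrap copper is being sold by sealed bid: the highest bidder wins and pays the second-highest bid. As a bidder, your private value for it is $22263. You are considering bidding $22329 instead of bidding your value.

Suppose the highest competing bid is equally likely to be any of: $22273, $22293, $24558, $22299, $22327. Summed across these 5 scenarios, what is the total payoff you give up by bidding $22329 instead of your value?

The deviation costs you only when the competing bid falls strictly between $22263 and $22329; elsewhere both bids give the same outcome.
$22273: truthful payoff $0, deviation payoff −$10 → loss $10.
$22293: truthful payoff $0, deviation payoff −$30 → loss $30.
$24558: outcomes coincide → loss $0.
$22299: truthful payoff $0, deviation payoff −$36 → loss $36.
$22327: truthful payoff $0, deviation payoff −$64 → loss $64.
Total loss = $10 + $30 + $36 + $64 = $140.

$140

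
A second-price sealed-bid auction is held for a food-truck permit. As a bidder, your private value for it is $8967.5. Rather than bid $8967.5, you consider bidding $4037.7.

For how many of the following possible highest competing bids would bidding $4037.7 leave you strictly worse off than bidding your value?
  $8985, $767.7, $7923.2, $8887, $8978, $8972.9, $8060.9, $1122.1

The deviation hurts exactly when the highest competing bid lies strictly between $4037.7 and $8967.5 — underbidding then forfeits a profitable win.
$8985: above both → same outcome either way.
$767.7: below both → same outcome either way.
$7923.2: inside the interval → strictly worse (loss $1044.3).
$8887: inside the interval → strictly worse (loss $80.5).
$8978: above both → same outcome either way.
$8972.9: above both → same outcome either way.
$8060.9: inside the interval → strictly worse (loss $906.6).
$1122.1: below both → same outcome either way.
Count: 3.

3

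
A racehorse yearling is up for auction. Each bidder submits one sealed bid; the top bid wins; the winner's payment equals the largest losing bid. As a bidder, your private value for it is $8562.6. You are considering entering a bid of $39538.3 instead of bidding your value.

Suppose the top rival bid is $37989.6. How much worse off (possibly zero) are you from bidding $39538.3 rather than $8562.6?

$29427

Bidding your value $8562.6: you lose (since $8562.6 < $37989.6). Payoff $0.
Bidding $39538.3: you win and pay $37989.6. Payoff $8562.6 − $37989.6 = −$29427.
The competing bid $37989.6 lies between your value and your inflated bid, so overbidding wins an item priced above your value.
Loss from deviating = $0 − (−$29427) = $29427.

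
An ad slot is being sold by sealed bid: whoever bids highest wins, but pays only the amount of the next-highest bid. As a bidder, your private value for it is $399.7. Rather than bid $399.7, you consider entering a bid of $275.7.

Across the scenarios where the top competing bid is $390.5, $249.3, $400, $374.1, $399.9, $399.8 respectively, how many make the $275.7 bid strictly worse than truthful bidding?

The deviation hurts exactly when the highest competing bid lies strictly between $275.7 and $399.7 — underbidding then forfeits a profitable win.
$390.5: inside the interval → strictly worse (loss $9.2).
$249.3: below both → same outcome either way.
$400: above both → same outcome either way.
$374.1: inside the interval → strictly worse (loss $25.6).
$399.9: above both → same outcome either way.
$399.8: above both → same outcome either way.
Count: 2.

2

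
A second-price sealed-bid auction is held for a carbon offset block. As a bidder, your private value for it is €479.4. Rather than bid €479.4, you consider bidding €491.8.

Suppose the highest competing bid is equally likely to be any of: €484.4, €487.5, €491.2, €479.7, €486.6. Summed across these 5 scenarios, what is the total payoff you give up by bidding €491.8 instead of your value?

€32.4

The deviation costs you only when the competing bid falls strictly between €479.4 and €491.8; elsewhere both bids give the same outcome.
€484.4: truthful payoff €0, deviation payoff −€5 → loss €5.
€487.5: truthful payoff €0, deviation payoff −€8.1 → loss €8.1.
€491.2: truthful payoff €0, deviation payoff −€11.8 → loss €11.8.
€479.7: truthful payoff €0, deviation payoff −€0.3 → loss €0.3.
€486.6: truthful payoff €0, deviation payoff −€7.2 → loss €7.2.
Total loss = €5 + €8.1 + €11.8 + €0.3 + €7.2 = €32.4.
Truthful bidding weakly dominates here: raising your bid can only win items priced above your value, and lowering it can only forfeit items priced below.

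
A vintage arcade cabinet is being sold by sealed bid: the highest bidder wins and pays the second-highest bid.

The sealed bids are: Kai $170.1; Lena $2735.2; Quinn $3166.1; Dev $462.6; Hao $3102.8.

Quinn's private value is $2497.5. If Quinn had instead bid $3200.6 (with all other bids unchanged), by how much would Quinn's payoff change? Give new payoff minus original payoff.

The highest bid among the other bidders is $3102.8; Quinn's bid doesn't change that.
Original bid $3166.1: Quinn is highest, pays the top rival bid $3102.8; payoff $2497.5 − $3102.8 = −$605.3.
Alternative bid $3200.6: Quinn is highest, pays the top rival bid $3102.8; payoff $2497.5 − $3102.8 = −$605.3.
Change in payoff = −$605.3 − (−$605.3) = $0.

$0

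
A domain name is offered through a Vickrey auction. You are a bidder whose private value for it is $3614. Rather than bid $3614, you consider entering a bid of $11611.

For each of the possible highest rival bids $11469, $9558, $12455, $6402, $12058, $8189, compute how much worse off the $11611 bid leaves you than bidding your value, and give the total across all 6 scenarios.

$21162

The deviation costs you only when the competing bid falls strictly between $3614 and $11611; elsewhere both bids give the same outcome.
$11469: truthful payoff $0, deviation payoff −$7855 → loss $7855.
$9558: truthful payoff $0, deviation payoff −$5944 → loss $5944.
$12455: outcomes coincide → loss $0.
$6402: truthful payoff $0, deviation payoff −$2788 → loss $2788.
$12058: outcomes coincide → loss $0.
$8189: truthful payoff $0, deviation payoff −$4575 → loss $4575.
Total loss = $7855 + $5944 + $2788 + $4575 = $21162.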